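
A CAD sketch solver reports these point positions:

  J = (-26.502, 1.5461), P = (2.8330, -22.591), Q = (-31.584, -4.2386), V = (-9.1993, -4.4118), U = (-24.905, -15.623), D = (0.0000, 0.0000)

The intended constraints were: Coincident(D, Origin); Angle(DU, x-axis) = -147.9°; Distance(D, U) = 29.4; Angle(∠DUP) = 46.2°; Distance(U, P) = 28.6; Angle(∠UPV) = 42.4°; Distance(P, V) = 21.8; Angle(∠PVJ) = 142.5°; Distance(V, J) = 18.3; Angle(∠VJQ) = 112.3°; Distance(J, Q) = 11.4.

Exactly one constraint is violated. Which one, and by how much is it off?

Distance(J, Q) = 11.4 — off by 3.70.

D = (0.00, 0.00) ✓; DU at -147.9° ✓; |DU| = 29.40 ✓; ∠DUP = 46.20° ✓; |UP| = 28.60 ✓; ∠UPV = 42.40° ✓; |PV| = 21.80 ✓; ∠PVJ = 142.5° ✓; |VJ| = 18.30 ✓; ∠VJQ = 112.3° ✓; |JQ| = 7.700 ✗.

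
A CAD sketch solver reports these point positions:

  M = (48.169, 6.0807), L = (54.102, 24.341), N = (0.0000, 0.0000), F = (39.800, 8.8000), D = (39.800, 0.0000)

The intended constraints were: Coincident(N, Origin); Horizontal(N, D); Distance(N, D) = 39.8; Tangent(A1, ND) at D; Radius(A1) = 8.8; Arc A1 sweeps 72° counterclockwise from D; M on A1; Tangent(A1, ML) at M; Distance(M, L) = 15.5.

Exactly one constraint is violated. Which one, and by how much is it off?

Distance(M, L) = 15.5 — off by 3.70.

N = (0.00, 0.00) ✓; N.y = 0.00, D.y = 0.00 ✓; |ND| = 39.80 ✓; ∠(FD, DN) = 90.00° ✓; |FD| = 8.800 ✓; bearing(F→M) − bearing(F→D) = 72.00° ✓; |FM| = 8.800 ✓; ∠(FM, ML) = 90.00° ✓; |ML| = 19.20 ✗.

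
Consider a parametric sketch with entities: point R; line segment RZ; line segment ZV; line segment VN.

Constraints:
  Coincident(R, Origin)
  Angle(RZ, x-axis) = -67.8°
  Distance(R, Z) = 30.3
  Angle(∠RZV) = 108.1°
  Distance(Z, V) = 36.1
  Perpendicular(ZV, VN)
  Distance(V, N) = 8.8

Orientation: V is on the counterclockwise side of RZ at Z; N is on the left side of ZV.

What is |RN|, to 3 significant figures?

49.7

R is at the origin; RZ runs at -67.8° with length 30.3, so Z = 30.3·(cos -67.8°, sin -67.8°) = (11.4, -28.1). ∠RZV = 108.1°, so ZV runs at -67.8° + (180° − 108.1°) = 4.10° from the x-axis; with |ZV| = 36.1, V = Z + 36.1·(cos 4.10°, sin 4.10°) = (47.5, -25.5). ZV is perpendicular to VN; with |VN| = 8.8 on the left of ZV, N = V + 8.8·(-0.0715, 0.997) = (46.8, -16.7). Then |RN| = |N − R| = 49.7.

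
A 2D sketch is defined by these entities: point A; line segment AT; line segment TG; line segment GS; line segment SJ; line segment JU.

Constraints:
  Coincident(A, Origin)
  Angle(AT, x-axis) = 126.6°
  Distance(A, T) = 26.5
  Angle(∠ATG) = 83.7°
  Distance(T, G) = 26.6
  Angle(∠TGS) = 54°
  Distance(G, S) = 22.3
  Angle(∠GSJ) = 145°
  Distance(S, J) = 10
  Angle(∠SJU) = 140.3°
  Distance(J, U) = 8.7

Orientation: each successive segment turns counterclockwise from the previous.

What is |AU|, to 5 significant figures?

10.726

A is at the origin; AT runs at 126.6° with length 26.5, so T = (-15.800, 21.275). ∠ATG = 83.7° gives TG at -137.10° from the x-axis; with |TG| = 26.6, G = (-35.286, 3.1675). ∠TGS = 54.0° gives GS at -11.100° from the x-axis; with |GS| = 22.3, S = (-13.403, -1.1258). ∠GSJ = 145.0° gives SJ at 23.900° from the x-axis; with |SJ| = 10.0, J = (-4.2602, 2.9257). ∠SJU = 140.3° gives JU at 63.600° from the x-axis; with |JU| = 8.7, U = (-0.39191, 10.718). Then |AU| = |U − A| = 10.726.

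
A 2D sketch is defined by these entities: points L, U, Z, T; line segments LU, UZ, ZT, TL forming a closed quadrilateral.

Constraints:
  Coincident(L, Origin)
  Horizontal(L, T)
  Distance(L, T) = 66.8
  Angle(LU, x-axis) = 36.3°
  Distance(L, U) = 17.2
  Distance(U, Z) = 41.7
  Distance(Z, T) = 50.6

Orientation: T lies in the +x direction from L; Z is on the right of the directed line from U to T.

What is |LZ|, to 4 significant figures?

39.43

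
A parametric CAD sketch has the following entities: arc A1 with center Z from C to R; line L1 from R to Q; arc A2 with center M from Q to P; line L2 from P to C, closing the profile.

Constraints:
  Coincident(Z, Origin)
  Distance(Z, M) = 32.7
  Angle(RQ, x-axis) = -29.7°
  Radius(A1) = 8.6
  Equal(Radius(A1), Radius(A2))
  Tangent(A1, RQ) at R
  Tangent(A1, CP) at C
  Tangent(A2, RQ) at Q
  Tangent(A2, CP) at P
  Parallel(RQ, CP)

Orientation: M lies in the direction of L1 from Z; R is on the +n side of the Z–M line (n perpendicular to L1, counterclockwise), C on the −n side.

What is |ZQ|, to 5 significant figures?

33.812

The slot axis is L1's direction at -29.7°, so u = (cos -29.7°, sin -29.7°) = (0.86863, -0.49546) and n = (−sin -29.7°, cos -29.7°) = (0.49546, 0.86863). Z is at the origin and M lies 32.7 along u from Z, so M = 32.7·u = (28.404, -16.201). Tangency of A1 to both parallel lines with radius 8.6 puts R and C at Z ± 8.6·n: R = (4.2609, 7.4702), C = (-4.2609, -7.4702). Equal radii place Q and P the same way about M: Q = M + 8.6·n = (32.665, -8.7313), P = M − 8.6·n = (24.143, -23.672). Then |ZQ| = |Q − Z| = 33.812.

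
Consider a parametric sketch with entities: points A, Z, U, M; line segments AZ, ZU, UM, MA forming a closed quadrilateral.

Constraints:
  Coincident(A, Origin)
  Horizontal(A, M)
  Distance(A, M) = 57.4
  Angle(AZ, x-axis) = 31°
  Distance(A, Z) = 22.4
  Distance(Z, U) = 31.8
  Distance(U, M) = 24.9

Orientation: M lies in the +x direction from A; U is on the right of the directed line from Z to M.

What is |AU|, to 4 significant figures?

40.03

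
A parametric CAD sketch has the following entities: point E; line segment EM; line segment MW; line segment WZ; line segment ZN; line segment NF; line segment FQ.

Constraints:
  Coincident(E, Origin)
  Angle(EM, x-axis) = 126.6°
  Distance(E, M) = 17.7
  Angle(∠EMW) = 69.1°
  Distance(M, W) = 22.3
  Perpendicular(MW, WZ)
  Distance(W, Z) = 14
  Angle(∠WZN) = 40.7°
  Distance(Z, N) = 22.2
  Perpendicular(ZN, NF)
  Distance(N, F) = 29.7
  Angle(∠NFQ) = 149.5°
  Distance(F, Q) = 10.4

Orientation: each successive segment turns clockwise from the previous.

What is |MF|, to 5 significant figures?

37.593

E is at the origin; EM runs at 126.6° with length 17.7, so M = (-10.553, 14.210). ∠EMW = 69.1° gives MW at 15.700° from the x-axis; with |MW| = 22.3, W = (10.915, 20.244). MW ⟂ WZ, so WZ runs at -74.300°; with |WZ| = 14.0, Z = (14.703, 6.7666). ∠WZN = 40.7° gives ZN at 146.40° from the x-axis; with |ZN| = 22.2, N = (-3.7876, 19.052). ZN ⟂ NF, so NF runs at 56.400°; with |NF| = 29.7, F = (12.648, 43.790). Then |MF| = |F − M| = 37.593.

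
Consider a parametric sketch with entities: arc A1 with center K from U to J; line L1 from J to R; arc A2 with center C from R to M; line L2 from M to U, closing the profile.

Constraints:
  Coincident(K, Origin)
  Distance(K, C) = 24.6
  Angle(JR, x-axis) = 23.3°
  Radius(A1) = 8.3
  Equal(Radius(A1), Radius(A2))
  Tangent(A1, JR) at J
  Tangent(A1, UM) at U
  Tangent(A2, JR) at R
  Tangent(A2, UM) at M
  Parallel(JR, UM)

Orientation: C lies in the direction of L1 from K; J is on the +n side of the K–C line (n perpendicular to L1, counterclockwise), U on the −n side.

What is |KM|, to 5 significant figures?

25.962

The slot axis is L1's direction at 23.3°, so u = (cos 23.3°, sin 23.3°) = (0.91845, 0.39555) and n = (−sin 23.3°, cos 23.3°) = (-0.39555, 0.91845). K is at the origin and C lies 24.6 along u from K, so C = 24.6·u = (22.594, 9.7304). Tangency of A1 to both parallel lines with radius 8.3 puts J and U at K ± 8.3·n: J = (-3.2830, 7.6231), U = (3.2830, -7.6231). Equal radii place R and M the same way about C: R = C + 8.3·n = (19.311, 17.354), M = C − 8.3·n = (25.877, 2.1073). Then |KM| = |M − K| = 25.962.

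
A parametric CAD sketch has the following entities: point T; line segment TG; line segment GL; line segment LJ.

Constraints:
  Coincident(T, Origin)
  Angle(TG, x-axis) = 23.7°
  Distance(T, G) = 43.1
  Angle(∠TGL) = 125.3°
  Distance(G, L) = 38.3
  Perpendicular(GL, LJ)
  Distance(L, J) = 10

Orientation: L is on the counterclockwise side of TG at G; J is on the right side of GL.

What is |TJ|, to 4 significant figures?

77.69

T is at the origin; TG runs at 23.7° with length 43.1, so G = 43.1·(cos 23.7°, sin 23.7°) = (39.47, 17.32). ∠TGL = 125.3°, so GL runs at 23.7° + (180° − 125.3°) = 78.40° from the x-axis; with |GL| = 38.3, L = G + 38.3·(cos 78.40°, sin 78.40°) = (47.17, 54.84). GL is perpendicular to LJ; with |LJ| = 10.0 on the right of GL, J = L + 10.0·(0.9796, -0.2011) = (56.96, 52.83). Then |TJ| = |J − T| = 77.69.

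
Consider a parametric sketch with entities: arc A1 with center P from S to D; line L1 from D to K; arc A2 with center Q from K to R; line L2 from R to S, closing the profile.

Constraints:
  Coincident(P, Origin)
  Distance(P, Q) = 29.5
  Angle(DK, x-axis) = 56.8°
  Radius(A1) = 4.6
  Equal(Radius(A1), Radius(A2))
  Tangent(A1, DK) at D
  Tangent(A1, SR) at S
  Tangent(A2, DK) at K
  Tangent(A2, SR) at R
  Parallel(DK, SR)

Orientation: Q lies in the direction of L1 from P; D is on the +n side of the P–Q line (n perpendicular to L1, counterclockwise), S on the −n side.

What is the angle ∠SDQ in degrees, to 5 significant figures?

81.137°

The slot axis is L1's direction at 56.8°, so u = (cos 56.8°, sin 56.8°) = (0.54756, 0.83676) and n = (−sin 56.8°, cos 56.8°) = (-0.83676, 0.54756). P is at the origin and Q lies 29.5 along u from P, so Q = 29.5·u = (16.153, 24.685). Tangency of A1 to both parallel lines with radius 4.6 puts D and S at P ± 4.6·n: D = (-3.8491, 2.5188), S = (3.8491, -2.5188). Then cos ∠SDQ = DS·DQ / (|DS||DQ|), giving 81.137°.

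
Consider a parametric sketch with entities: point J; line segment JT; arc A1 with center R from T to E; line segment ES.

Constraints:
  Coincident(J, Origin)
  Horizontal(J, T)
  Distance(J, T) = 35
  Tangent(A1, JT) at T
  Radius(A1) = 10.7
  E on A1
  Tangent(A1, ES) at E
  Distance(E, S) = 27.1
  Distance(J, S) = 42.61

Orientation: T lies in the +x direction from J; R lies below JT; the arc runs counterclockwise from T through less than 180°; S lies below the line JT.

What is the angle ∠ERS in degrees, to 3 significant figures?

68.5°

Checks: |RE| = 10.70 ✓; ∠(RE, ES) = 90.00° ✓; |ES| = 27.10 ✓; |JS| = 42.61 ✓.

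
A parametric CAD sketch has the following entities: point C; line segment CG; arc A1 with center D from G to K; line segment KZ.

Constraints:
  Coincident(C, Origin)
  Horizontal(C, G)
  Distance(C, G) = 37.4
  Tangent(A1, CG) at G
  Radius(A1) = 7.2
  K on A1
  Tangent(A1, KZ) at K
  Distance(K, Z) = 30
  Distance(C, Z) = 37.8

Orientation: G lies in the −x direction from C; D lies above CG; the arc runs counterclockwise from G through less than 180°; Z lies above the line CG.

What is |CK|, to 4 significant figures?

31.05

Checks: |DK| = 7.200 ✓; ∠(DK, KZ) = 90.00° ✓; |KZ| = 30.00 ✓; |CZ| = 37.80 ✓.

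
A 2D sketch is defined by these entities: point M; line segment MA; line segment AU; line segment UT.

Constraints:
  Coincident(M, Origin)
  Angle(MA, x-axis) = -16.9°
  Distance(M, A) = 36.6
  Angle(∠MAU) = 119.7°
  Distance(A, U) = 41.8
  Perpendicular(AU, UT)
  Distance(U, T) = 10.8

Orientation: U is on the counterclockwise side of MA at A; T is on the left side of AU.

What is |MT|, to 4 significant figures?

63.50

M is at the origin; MA runs at -16.9° with length 36.6, so A = 36.6·(cos -16.9°, sin -16.9°) = (35.02, -10.64). ∠MAU = 119.7°, so AU runs at -16.9° + (180° − 119.7°) = 43.40° from the x-axis; with |AU| = 41.8, U = A + 41.8·(cos 43.40°, sin 43.40°) = (65.39, 18.08). AU ⟂ UT; with |UT| = 10.8 on the left of AU, T = U + 10.8·(-0.6871, 0.7266) = (57.97, 25.93). Then |MT| = |T − M| = 63.50.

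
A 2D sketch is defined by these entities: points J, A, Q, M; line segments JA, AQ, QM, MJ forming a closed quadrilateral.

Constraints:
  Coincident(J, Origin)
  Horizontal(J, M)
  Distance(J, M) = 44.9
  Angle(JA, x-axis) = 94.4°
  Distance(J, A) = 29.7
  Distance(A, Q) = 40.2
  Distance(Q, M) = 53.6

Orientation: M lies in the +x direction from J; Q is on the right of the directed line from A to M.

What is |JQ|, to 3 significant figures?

12.8

Checks: |AQ| = 40.20 ✓; |QM| = 53.60 ✓.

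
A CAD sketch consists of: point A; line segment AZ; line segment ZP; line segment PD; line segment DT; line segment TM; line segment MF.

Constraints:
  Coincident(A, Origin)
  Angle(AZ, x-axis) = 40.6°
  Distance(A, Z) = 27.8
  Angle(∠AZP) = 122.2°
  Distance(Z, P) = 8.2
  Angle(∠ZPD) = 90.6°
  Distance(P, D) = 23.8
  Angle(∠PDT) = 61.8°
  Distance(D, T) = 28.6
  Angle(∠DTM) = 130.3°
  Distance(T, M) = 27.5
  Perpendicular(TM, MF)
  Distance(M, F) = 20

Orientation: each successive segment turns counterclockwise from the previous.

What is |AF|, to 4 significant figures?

45.64

∠DTM = 130.3° gives TM at -4.300° from the x-axis; with |TM| = 27.5, M = (40.56, -2.226). TM is perpendicular to MF, so MF runs at 85.70°; with |MF| = 20.0, F = (42.06, 17.72). Then |AF| = |F − A| = 45.64.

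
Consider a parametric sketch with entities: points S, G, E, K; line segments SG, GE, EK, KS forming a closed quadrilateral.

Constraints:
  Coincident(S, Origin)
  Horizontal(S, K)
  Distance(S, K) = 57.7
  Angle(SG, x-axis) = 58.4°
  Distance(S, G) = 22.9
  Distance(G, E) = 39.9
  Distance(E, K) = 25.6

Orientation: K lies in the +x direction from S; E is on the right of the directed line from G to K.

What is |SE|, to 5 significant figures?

37.715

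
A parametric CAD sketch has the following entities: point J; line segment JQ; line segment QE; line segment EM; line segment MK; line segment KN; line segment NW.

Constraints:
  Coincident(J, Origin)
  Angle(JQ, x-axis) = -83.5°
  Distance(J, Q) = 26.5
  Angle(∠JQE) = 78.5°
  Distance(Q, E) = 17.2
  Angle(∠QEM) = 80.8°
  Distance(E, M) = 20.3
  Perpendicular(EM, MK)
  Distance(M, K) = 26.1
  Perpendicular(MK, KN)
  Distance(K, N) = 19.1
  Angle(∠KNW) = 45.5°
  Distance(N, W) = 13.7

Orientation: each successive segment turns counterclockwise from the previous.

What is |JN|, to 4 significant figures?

32.18

J is at the origin; JQ runs at -83.5° with length 26.5, so Q = (3.000, -26.33). ∠JQE = 78.5° gives QE at 18.00° from the x-axis; with |QE| = 17.2, E = (19.36, -21.01). ∠QEM = 80.8° gives EM at 117.2° from the x-axis; with |EM| = 20.3, M = (10.08, -2.959). EM ⟂ MK, so MK runs at -152.8°; with |MK| = 26.1, K = (-13.13, -14.89). MK is perpendicular to KN, so KN runs at -62.80°; with |KN| = 19.1, N = (-4.404, -31.88). Then |JN| = |N − J| = 32.18.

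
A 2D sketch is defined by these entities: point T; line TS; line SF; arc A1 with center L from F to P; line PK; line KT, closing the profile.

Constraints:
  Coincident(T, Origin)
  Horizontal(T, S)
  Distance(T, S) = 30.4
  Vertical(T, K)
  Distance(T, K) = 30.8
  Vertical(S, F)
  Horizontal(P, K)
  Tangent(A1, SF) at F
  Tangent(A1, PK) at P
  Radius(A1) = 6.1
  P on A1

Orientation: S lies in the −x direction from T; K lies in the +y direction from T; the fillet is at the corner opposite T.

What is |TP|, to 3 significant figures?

39.2

T is at the origin; T and S share the same y with |TS| = 30.4 and S on the −x side, so S = (-30.4, 0.00). T and K share the same x with |TK| = 30.8 and K on the +y side, so K = (0.00, 30.8). The virtual corner opposite T is at (-30.4, 30.8). Tangency of A1 to SF means the radius LF is perpendicular to SF and since A1 is tangent to PK there, LP ⟂ PK, with radius 6.1, so the center L sits 6.1 in from both sides at L = (-24.3, 24.7). That places the tangent points at F = (-30.4, 24.7) on SF and P = (-24.3, 30.8) on PK. Then |TP| = |P − T| = 39.2.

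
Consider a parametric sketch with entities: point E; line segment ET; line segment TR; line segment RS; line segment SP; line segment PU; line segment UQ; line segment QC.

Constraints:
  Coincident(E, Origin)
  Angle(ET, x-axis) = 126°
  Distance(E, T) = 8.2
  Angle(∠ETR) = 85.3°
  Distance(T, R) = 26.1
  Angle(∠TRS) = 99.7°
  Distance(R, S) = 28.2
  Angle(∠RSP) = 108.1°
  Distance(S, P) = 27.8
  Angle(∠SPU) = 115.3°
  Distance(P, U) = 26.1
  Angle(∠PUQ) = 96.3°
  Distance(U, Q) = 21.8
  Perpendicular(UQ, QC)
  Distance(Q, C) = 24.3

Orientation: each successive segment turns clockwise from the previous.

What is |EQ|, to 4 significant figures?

4.575

∠SPU = 115.3° gives PU at 174.4° from the x-axis; with |PU| = 26.1, U = (-4.269, -22.40). ∠PUQ = 96.3° gives UQ at 90.70° from the x-axis; with |UQ| = 21.8, Q = (-4.536, -0.5983). Then |EQ| = |Q − E| = 4.575.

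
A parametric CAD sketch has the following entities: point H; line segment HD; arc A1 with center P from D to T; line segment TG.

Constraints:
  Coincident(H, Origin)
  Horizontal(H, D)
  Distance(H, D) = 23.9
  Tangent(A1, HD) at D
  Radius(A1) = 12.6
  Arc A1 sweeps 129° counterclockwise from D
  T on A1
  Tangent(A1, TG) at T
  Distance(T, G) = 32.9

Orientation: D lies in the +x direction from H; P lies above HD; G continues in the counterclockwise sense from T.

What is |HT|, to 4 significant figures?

39.45

H is at the origin; HD is horizontal with |HD| = 23.9 and D on the +x side, so D = (23.90, 0.000). The tangent condition forces PD to be normal to HD, so P = D + (0, 12.6) = (23.90, 12.60). On A1, D sits at bearing -90° from P; a 129° counterclockwise sweep puts T at bearing 39°, so T = P + 12.6·(cos 39°, sin 39°) = (33.69, 20.53). Then |HT| = |T − H| = 39.45.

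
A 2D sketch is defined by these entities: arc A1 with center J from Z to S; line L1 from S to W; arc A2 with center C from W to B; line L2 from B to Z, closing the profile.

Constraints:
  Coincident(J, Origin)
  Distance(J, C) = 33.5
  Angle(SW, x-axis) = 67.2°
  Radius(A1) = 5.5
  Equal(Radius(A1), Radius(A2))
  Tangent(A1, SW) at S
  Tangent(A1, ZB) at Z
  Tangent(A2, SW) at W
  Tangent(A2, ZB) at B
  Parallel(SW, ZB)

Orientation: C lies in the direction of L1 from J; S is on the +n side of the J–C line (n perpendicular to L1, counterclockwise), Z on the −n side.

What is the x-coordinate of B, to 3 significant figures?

18.1

The slot axis is L1's direction at 67.2°, so u = (cos 67.2°, sin 67.2°) = (0.388, 0.922) and n = (−sin 67.2°, cos 67.2°) = (-0.922, 0.388). J is at the origin and C lies 33.5 along u from J, so C = 33.5·u = (13.0, 30.9). Tangency of A1 to both parallel lines with radius 5.5 puts S and Z at J ± 5.5·n: S = (-5.07, 2.13), Z = (5.07, -2.13). Equal radii place W and B the same way about C: W = C + 5.5·n = (7.91, 33.0), B = C − 5.5·n = (18.1, 28.8). So B.x = 18.1.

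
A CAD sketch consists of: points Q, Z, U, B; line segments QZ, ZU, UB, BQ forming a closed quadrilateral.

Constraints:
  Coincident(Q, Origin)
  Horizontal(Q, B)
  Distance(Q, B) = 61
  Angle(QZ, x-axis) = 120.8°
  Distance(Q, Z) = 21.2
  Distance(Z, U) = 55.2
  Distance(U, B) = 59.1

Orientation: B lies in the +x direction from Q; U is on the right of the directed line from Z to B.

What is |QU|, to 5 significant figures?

34.250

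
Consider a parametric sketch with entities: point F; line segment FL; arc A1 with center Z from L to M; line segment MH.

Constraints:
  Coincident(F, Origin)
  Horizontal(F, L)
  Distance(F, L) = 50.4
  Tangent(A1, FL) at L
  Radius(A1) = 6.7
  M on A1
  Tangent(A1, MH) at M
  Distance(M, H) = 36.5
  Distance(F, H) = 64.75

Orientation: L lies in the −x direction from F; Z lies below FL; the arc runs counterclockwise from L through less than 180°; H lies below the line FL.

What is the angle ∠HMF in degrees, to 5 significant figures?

83.901°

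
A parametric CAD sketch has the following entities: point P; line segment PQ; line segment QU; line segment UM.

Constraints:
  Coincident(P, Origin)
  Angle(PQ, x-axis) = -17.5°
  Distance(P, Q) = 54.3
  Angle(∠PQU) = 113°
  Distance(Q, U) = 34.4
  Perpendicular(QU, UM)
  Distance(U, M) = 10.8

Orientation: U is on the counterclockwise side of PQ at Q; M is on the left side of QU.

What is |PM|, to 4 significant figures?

68.03

∠PQU = 113.0°, so QU runs at -17.5° + (180° − 113.0°) = 49.50° from the x-axis; with |QU| = 34.4, U = Q + 34.4·(cos 49.50°, sin 49.50°) = (74.13, 9.830). QU ⟂ UM; with |UM| = 10.8 on the left of QU, M = U + 10.8·(-0.7604, 0.6494) = (65.92, 16.84). Then |PM| = |M − P| = 68.03.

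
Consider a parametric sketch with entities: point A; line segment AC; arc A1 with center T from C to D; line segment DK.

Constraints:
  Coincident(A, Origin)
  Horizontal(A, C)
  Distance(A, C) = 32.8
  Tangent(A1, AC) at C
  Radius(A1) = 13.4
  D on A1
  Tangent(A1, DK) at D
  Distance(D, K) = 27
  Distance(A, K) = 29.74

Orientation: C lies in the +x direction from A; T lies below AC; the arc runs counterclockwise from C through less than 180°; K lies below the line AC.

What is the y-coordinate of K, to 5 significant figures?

-28.915

A is at the origin; AC is horizontal with |AC| = 32.8 and C on the +x side, so C = (32.800, 0.0000). Tangency of A1 to AC means the radius TC is perpendicular to AC, so T = C + (0, -13.4) = (32.800, -13.400). Since TD ⟂ DK (tangency), |TK| = √(13.4² + 27.0²) = 30.142 regardless of where D sits on A1. So K lies on both circle(A, 29.74) and circle(T, 30.142); the below-AC intersection is K = (6.9572, -28.915). D is the foot of the tangent from K: D = (21.514, -6.1753).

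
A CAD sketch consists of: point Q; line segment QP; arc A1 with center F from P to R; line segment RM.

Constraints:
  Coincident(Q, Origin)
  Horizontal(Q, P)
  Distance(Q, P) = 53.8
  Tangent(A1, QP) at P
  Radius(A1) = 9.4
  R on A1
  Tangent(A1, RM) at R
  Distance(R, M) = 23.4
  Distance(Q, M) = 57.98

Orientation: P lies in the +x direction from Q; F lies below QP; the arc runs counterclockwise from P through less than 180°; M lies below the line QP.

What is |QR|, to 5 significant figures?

45.682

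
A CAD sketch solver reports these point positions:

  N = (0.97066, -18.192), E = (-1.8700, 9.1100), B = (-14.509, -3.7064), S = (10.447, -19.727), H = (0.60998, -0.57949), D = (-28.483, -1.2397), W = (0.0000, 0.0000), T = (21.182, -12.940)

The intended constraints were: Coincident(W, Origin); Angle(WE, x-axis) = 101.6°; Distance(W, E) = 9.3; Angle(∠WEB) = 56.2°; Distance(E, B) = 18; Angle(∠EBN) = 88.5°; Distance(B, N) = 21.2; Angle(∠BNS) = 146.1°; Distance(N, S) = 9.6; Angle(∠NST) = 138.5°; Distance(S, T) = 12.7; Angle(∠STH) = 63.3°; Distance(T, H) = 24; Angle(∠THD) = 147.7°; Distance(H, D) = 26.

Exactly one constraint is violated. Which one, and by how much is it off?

Distance(H, D) = 26 — off by 3.10.

W = (0.00, 0.00) ✓; WE at 101.6° ✓; |WE| = 9.300 ✓; ∠WEB = 56.20° ✓; |EB| = 18.00 ✓; ∠EBN = 88.50° ✓; |BN| = 21.20 ✓; ∠BNS = 146.1° ✓; |NS| = 9.600 ✓; ∠NST = 138.5° ✓; |ST| = 12.70 ✓; ∠STH = 63.30° ✓; |TH| = 24.00 ✓; ∠THD = 147.7° ✓; |HD| = 29.10 ✗.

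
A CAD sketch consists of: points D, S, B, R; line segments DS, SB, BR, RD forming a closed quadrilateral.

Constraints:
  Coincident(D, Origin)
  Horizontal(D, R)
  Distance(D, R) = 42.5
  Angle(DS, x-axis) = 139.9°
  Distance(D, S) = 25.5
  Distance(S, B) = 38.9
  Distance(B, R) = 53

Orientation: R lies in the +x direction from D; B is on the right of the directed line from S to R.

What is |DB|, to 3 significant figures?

21.2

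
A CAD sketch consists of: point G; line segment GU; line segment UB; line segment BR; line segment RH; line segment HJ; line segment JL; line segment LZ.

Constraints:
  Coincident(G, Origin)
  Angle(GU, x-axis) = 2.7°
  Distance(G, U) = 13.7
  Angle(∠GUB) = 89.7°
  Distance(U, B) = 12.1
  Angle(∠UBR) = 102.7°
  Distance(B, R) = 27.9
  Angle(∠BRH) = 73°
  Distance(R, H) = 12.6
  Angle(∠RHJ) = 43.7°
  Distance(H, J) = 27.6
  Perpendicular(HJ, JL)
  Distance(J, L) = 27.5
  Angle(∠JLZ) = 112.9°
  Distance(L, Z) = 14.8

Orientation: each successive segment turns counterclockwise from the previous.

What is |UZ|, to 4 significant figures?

57.18

G is at the origin; GU runs at 2.7° with length 13.7, so U = (13.68, 0.6454). ∠GUB = 89.7° gives UB at 93.00° from the x-axis; with |UB| = 12.1, B = (13.05, 12.73). ∠UBR = 102.7° gives BR at 170.3° from the x-axis; with |BR| = 27.9, R = (-14.45, 17.43). ∠BRH = 73.0° gives RH at -82.70° from the x-axis; with |RH| = 12.6, H = (-12.85, 4.932). ∠RHJ = 43.7° gives HJ at 53.60° from the x-axis; with |HJ| = 27.6, J = (3.530, 27.15). HJ is perpendicular to JL, so JL runs at 143.6°; with |JL| = 27.5, L = (-18.60, 43.47). ∠JLZ = 112.9° gives LZ at -149.3° from the x-axis; with |LZ| = 14.8, Z = (-31.33, 35.91). Then |UZ| = |Z − U| = 57.18.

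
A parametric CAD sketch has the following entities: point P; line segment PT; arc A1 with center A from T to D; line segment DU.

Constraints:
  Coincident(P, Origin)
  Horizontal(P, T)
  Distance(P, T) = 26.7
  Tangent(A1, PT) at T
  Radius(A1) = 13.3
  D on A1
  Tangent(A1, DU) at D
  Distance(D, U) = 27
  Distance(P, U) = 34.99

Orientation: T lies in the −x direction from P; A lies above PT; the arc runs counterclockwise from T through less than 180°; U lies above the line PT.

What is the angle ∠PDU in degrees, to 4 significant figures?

103.8°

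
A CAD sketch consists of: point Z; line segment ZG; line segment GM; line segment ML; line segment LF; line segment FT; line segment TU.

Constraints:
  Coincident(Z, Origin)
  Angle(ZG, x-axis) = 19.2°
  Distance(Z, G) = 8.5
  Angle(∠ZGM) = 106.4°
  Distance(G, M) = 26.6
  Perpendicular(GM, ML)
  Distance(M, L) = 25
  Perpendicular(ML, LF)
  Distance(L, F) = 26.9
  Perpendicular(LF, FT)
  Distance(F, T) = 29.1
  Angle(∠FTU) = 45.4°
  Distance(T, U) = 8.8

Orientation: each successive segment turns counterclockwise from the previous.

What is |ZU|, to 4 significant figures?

10.34

The perpendicularity gives FT at right angles to LF, so FT runs at 2.800°; with |FT| = 29.1, T = (12.14, 2.696). ∠FTU = 45.4° gives TU at 137.4° from the x-axis; with |TU| = 8.8, U = (5.659, 8.653). Then |ZU| = |U − Z| = 10.34.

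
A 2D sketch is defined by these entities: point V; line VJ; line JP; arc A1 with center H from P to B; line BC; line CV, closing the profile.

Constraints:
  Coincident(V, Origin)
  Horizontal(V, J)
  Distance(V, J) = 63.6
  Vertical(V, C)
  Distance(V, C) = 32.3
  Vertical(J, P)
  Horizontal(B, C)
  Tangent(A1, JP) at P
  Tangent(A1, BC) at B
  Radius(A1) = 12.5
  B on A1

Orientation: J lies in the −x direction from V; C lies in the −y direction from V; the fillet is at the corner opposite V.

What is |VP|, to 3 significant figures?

66.6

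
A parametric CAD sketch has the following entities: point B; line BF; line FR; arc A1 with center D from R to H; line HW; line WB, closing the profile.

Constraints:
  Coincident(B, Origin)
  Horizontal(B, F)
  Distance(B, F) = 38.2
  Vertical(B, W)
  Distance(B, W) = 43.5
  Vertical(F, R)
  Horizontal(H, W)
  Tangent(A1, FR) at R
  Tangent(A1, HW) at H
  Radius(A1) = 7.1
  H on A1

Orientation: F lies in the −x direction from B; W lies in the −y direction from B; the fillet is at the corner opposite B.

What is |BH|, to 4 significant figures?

53.47

The virtual corner opposite B is at (-38.20, -43.50). Tangency of A1 to FR means the radius DR is perpendicular to FR and tangency of A1 to HW means the radius DH is perpendicular to HW, with radius 7.1, so the center D sits 7.1 in from both sides at D = (-31.10, -36.40). That places the tangent points at R = (-38.20, -36.40) on FR and H = (-31.10, -43.50) on HW. Then |BH| = |H − B| = 53.47.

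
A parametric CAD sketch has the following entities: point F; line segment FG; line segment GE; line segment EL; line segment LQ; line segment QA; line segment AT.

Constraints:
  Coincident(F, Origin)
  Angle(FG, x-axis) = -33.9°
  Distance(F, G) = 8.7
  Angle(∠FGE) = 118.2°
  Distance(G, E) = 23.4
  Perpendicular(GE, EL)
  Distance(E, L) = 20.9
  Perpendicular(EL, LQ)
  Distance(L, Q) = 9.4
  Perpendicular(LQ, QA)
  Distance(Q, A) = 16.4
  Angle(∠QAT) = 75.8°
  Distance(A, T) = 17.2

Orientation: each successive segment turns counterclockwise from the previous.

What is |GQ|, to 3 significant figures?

25.2

The perpendicularity gives EL at right angles to GE, so EL runs at 118°; with |EL| = 20.9, L = (18.1, 24.6). EL is perpendicular to LQ, so LQ runs at -152°; with |LQ| = 9.4, Q = (9.81, 20.2). Then |GQ| = |Q − G| = 25.2.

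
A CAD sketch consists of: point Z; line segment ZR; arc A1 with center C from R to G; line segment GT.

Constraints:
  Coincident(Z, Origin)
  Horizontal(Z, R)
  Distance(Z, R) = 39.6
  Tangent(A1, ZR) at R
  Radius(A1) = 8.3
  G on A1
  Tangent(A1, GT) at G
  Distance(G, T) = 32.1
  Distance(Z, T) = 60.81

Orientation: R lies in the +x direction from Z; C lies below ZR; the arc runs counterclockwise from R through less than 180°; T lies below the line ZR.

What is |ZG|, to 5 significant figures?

34.046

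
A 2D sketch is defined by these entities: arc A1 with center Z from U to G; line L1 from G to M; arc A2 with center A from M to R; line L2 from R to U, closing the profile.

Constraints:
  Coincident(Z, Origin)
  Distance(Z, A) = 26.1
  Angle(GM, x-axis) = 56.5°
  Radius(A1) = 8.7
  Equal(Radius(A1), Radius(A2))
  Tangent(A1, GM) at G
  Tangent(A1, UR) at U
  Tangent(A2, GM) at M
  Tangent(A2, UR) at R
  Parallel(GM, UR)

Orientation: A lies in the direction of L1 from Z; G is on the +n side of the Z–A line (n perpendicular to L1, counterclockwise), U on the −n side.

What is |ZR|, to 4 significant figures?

27.51

Tangency of A1 to both parallel lines with radius 8.7 puts G and U at Z ± 8.7·n: G = (-7.255, 4.802), U = (7.255, -4.802). Equal radii place M and R the same way about A: M = A + 8.7·n = (7.151, 26.57), R = A − 8.7·n = (21.66, 16.96). Then |ZR| = |R − Z| = 27.51.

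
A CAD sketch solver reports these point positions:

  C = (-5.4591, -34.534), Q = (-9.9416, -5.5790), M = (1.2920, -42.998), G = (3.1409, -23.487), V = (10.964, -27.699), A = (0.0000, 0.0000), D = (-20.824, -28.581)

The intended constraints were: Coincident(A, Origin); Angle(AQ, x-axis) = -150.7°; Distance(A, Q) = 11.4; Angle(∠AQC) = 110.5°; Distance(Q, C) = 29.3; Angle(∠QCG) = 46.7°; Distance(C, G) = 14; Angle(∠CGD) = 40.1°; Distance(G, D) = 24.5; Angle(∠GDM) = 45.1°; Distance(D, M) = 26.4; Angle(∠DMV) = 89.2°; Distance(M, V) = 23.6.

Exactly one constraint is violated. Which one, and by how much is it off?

Distance(M, V) = 23.6 — off by 5.50.

A = (0.00, 0.00) ✓; AQ at -150.7° ✓; |AQ| = 11.40 ✓; ∠AQC = 110.5° ✓; |QC| = 29.30 ✓; ∠QCG = 46.70° ✓; |CG| = 14.00 ✓; ∠CGD = 40.10° ✓; |GD| = 24.50 ✓; ∠GDM = 45.10° ✓; |DM| = 26.40 ✓; ∠DMV = 89.20° ✓; |MV| = 18.10 ✗.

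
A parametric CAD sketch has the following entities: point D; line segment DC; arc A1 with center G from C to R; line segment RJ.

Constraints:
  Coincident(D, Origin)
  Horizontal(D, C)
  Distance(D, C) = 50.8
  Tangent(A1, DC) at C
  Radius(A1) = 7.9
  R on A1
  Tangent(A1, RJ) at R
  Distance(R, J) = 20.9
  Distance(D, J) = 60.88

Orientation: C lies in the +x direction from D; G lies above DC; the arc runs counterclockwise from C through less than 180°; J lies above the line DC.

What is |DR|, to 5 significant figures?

59.267

Checks: |GC| = 7.900 ✓; |GR| = 7.900 ✓; ∠(GR, RJ) = 90.00° ✓; |RJ| = 20.90 ✓; |DJ| = 60.88 ✓.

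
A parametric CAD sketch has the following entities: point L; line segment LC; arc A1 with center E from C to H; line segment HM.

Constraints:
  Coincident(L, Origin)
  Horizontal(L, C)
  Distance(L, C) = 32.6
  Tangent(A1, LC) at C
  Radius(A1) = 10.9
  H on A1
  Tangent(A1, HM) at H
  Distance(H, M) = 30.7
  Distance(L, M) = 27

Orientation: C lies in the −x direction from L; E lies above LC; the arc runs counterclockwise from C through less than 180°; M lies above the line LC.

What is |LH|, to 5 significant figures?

24.708

Checks: L.y = 0.00, C.y = 0.00 ✓; |EH| = 10.90 ✓; ∠(EH, HM) = 90.00° ✓; |HM| = 30.70 ✓; |LM| = 27.00 ✓.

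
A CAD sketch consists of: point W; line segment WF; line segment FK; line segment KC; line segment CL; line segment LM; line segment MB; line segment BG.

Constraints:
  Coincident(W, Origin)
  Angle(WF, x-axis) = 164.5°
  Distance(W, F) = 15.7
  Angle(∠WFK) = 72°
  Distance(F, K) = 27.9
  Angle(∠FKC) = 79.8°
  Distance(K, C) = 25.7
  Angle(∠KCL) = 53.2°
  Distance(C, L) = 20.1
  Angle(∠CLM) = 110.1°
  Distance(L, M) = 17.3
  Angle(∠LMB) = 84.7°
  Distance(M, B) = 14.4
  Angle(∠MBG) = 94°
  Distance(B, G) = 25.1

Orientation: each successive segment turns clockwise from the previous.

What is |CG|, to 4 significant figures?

5.567

W is at the origin; WF runs at 164.5° with length 15.7, so F = (-15.13, 4.196). ∠WFK = 72.0° gives FK at 56.50° from the x-axis; with |FK| = 27.9, K = (0.2700, 27.46). ∠FKC = 79.8° gives KC at -43.70° from the x-axis; with |KC| = 25.7, C = (18.85, 9.705). ∠KCL = 53.2° gives CL at -170.5° from the x-axis; with |CL| = 20.1, L = (-0.9740, 6.388). ∠CLM = 110.1° gives LM at 119.6° from the x-axis; with |LM| = 17.3, M = (-9.519, 21.43). ∠LMB = 84.7° gives MB at 24.30° from the x-axis; with |MB| = 14.4, B = (3.605, 27.36). ∠MBG = 94.0° gives BG at -61.70° from the x-axis; with |BG| = 25.1, G = (15.50, 5.256). Then |CG| = |G − C| = 5.567.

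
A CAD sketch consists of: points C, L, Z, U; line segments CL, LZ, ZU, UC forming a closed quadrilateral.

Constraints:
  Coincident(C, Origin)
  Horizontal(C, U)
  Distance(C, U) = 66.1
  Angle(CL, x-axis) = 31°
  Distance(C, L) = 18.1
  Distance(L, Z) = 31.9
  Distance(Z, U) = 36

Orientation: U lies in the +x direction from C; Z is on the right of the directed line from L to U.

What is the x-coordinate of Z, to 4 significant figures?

34.14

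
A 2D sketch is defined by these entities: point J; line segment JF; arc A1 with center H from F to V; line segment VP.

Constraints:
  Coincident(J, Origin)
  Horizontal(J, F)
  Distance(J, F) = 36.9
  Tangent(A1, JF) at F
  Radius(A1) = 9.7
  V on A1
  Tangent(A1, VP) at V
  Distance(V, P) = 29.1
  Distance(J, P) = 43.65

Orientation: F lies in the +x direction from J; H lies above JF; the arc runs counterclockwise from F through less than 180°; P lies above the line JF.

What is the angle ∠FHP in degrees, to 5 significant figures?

153.16°

Checks: |HV| = 9.700 ✓; ∠(HV, VP) = 90.00° ✓; |VP| = 29.10 ✓; |JP| = 43.65 ✓.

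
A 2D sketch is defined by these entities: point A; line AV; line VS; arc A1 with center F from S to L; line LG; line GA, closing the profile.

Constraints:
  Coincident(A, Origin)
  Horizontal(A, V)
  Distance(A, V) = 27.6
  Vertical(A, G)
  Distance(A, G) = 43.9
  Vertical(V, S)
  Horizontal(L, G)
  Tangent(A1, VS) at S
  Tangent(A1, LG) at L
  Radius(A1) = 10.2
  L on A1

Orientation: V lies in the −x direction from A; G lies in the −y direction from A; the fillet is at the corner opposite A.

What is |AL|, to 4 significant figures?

47.22

The virtual corner opposite A is at (-27.60, -43.90). A1 meets VS tangentially, so FS is at right angles to VS and since A1 is tangent to LG there, FL ⟂ LG, with radius 10.2, so the center F sits 10.2 in from both sides at F = (-17.40, -33.70). That places the tangent points at S = (-27.60, -33.70) on VS and L = (-17.40, -43.90) on LG. Then |AL| = |L − A| = 47.22.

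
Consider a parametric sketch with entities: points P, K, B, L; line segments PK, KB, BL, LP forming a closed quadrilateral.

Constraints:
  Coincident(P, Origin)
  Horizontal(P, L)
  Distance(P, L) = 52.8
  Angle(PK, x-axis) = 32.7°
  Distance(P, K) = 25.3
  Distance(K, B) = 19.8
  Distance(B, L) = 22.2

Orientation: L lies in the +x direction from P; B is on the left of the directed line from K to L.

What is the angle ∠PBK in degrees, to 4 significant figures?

10.47°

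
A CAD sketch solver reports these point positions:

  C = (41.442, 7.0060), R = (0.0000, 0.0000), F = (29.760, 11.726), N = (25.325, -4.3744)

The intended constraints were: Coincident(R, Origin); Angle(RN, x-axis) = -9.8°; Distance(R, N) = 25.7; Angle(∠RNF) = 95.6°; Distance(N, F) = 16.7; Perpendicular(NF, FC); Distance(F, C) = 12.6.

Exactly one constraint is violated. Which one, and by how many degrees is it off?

Perpendicular(NF, FC) — off by 6.60°.

R = (0.00, 0.00) ✓; RN at -9.800° ✓; |RN| = 25.70 ✓; ∠RNF = 95.60° ✓; |NF| = 16.70 ✓; ∠(NF, FC) = 96.60° ✗; |FC| = 12.60 ✓.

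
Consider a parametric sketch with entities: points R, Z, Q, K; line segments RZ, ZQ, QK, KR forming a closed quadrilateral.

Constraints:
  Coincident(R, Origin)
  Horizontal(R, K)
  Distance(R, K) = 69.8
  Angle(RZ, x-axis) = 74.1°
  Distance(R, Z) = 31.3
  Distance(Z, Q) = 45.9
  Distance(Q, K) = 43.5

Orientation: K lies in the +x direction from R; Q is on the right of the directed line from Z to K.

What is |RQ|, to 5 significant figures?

30.160

R is at the origin; RK is horizontal with |RK| = 69.8 and K in +x, so K = (69.8, 0). RZ runs at 74.1° with |RZ| = 31.3, so Z = (8.5749, 30.103). Q is determined by |ZQ| = 45.9 and |QK| = 43.5 together: it lies at the intersection of circle(Z, 45.9) and circle(K, 43.5). With |ZK| = 68.225, the foot of the radical line on ZK is 35.685 from Z and the perpendicular offset is √(45.9² − 35.685²) = 28.868. Taking the right-of-ZK solution: Q = (27.861, -11.549).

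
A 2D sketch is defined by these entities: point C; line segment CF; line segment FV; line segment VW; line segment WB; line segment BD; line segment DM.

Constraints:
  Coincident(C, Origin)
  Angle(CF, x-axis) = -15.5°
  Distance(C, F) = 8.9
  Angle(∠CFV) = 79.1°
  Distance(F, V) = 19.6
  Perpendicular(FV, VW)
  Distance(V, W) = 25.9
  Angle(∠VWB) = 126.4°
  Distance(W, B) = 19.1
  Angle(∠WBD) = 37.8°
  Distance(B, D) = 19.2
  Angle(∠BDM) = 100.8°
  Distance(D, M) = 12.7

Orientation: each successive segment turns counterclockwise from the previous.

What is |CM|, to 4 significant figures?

23.26

C is at the origin; CF runs at -15.5° with length 8.9, so F = (8.576, -2.378). ∠CFV = 79.1° gives FV at 85.40° from the x-axis; with |FV| = 19.6, V = (10.15, 17.16). FV is perpendicular to VW, so VW runs at 175.4°; with |VW| = 25.9, W = (-15.67, 19.24). ∠VWB = 126.4° gives WB at -131.0° from the x-axis; with |WB| = 19.1, B = (-28.20, 4.821). ∠WBD = 37.8° gives BD at 11.20° from the x-axis; with |BD| = 19.2, D = (-9.365, 8.550). ∠BDM = 100.8° gives DM at 90.40° from the x-axis; with |DM| = 12.7, M = (-9.453, 21.25). Then |CM| = |M − C| = 23.26.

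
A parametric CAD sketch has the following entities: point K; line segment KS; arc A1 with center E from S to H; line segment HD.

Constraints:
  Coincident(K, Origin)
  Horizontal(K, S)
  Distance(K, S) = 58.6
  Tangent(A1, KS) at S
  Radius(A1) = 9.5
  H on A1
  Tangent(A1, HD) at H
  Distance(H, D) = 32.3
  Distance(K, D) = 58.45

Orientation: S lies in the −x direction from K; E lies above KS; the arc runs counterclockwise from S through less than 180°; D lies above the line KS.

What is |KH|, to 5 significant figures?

49.870

Checks: K.y = 0.00, S.y = 0.00 ✓; |KS| = 58.60 ✓; |EH| = 9.500 ✓; ∠(EH, HD) = 90.00° ✓; |HD| = 32.30 ✓; |KD| = 58.45 ✓.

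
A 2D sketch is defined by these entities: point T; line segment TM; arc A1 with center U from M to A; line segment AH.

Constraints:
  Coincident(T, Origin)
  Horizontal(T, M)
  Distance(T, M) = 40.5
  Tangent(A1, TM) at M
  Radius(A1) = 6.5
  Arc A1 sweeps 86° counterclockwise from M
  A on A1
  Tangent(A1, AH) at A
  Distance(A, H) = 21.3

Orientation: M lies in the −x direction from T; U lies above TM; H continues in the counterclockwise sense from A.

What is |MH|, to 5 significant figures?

28.435

T is at the origin; T and M share the same y with |TM| = 40.5 and M on the −x side, so M = (-40.500, 0.0000). Tangency of A1 to TM means the radius UM is perpendicular to TM, so U = M + (0, 6.5) = (-40.500, 6.5000). On A1, M sits at bearing -90° from U; an 86° counterclockwise sweep puts A at bearing -4°, so A = U + 6.5·(cos -4°, sin -4°) = (-34.016, 6.0466). The tangent condition forces UA to be normal to AH, so AH runs along (−sin -4°, cos -4°); with |AH| = 21.3, H = (-32.530, 27.295). Then |MH| = |H − M| = 28.435.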